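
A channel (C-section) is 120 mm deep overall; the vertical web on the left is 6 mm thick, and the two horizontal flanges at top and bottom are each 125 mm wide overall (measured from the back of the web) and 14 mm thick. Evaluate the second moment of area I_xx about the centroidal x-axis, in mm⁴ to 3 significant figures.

I_xx ≈ 1.03 × 10⁷ mm⁴

Treat the section as a set of non-overlapping primitives; coordinates are from the bounding-box lower-left.
Web: 6 × 120, A = 720 mm², y = 60 mm, Ī = 864 000 mm⁴.
Top flange (beyond web): 119 × 14, A = 1 666 mm², y = 113 mm, Ī = 27 211 mm⁴.
Bottom flange (beyond web): 119 × 14, A = 1 666 mm², y = 7 mm, Ī = 27 211 mm⁴.
By symmetry the centroid is at mid-height, ȳ = 60 mm.
Transfer each piece to the centroidal x-axis using Ī + A·d² with d = y − 60:
  web: d = 0 mm → contributes +864 000 mm⁴
  top flange (beyond web): d = 53 mm → contributes +4 707 005 mm⁴
  bottom flange (beyond web): d = -53 mm → contributes +4 707 005 mm⁴
Total I = 10 278 011 mm⁴.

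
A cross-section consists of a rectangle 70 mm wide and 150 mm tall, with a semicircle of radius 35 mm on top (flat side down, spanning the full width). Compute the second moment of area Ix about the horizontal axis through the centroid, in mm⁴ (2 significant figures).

Ix ≈ 3.3 × 10⁷ mm⁴

Treat the section as a set of non-overlapping primitives; coordinates are from the bounding-box lower-left.
Rectangular body: 70 × 150, A = 10 500 mm², y = 75 mm, Ī = 19 687 500 mm⁴.
Semicircular cap: semicircle r = 35, A = 1 924 mm², y = 164.9 mm, Ī = 164 704 mm⁴.
Centroid: ȳ = ΣA·y / ΣA = 88.92 mm.
Transfer each piece to the horizontal axis through the centroid using Ī + A·d² with d = y − 88.92:
  rectangular body: d = -13.92 mm → contributes +21 720 989 mm⁴
  semicircular cap: d = 75.94 mm → contributes +11 260 928 mm⁴
Total I = 32 981 917 mm⁴.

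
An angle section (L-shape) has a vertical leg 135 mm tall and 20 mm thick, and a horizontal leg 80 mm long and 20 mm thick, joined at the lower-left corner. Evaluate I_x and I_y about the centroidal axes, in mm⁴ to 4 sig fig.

Treat the section as a set of non-overlapping primitives; coordinates are from the bounding-box lower-left.
Vertical leg: 20 × 135, A = 2 700 mm², y = 67.5 mm, Ī = 4 100 625 mm⁴.
Horizontal leg (remainder): 60 × 20, A = 1 200 mm², y = 10 mm, Ī = 40 000 mm⁴.
Centroid: ȳ = ΣA·y / ΣA = 49.8077 mm.
Transfer each piece to the centroidal x-axis using Ī + A·d² with d = y − 49.8077:
  vertical leg: d = 17.6923 mm → contributes +4 945 773 mm⁴
  horizontal leg (remainder): d = -39.8077 mm → contributes +1 941 583 mm⁴
Total I = 6 887 356 mm⁴.
For the y-axis: x̄ = 22.3077 mm.
Repeating about the centroidal y-axis gives I_y = 1 779 231 mm⁴.

I_x ≈ 6.887 × 10⁶ mm⁴, I_y ≈ 1.779 × 10⁶ mm⁴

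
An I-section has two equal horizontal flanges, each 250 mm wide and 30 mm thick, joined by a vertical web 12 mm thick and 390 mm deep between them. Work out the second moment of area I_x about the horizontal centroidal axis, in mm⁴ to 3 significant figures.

I_x ≈ 7.22 × 10⁸ mm⁴

Break the section into simple shapes (no overlaps), measuring from the bottom-left corner of the bounding box.
Bottom flange: 250 × 30, A = 7 500 mm², y = 15 mm, Ī = 562 500 mm⁴.
Web: 12 × 390, A = 4 680 mm², y = 225 mm, Ī = 59 319 000 mm⁴.
Top flange: 250 × 30, A = 7 500 mm², y = 435 mm, Ī = 562 500 mm⁴.
By symmetry the centroid is at mid-height, ȳ = 225 mm.
Transfer each piece to the horizontal centroidal axis using Ī + A·d² with d = y − 225:
  bottom flange: d = -210 mm → contributes +331 312 500 mm⁴
  web: d = 0 mm → contributes +59 319 000 mm⁴
  top flange: d = 210 mm → contributes +331 312 500 mm⁴
Total I = 721 944 000 mm⁴.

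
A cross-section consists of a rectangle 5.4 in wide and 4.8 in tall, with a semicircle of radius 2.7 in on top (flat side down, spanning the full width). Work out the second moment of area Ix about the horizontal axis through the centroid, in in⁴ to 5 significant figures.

Treat the section as a set of non-overlapping primitives; coordinates are from the bounding-box lower-left.
Rectangular body: 5.4 × 4.8, A = 25.92 in², y = 2.4 in, Ī = 49.7664 in⁴.
Semicircular cap: semicircle r = 2.7, A = 11.45111 in², y = 5.945916 in, Ī = 5.832935 in⁴.
Centroid: ȳ = ΣA·y / ΣA = 3.486525 in.
Transfer each piece to the horizontal axis through the centroid using Ī + A·d² with d = y − 3.486525:
  rectangular body: d = -1.086525 in → contributes +80.36593 in⁴
  semicircular cap: d = 2.45939 in → contributes +75.09609 in⁴
Total I = 155.462 in⁴.

Ix ≈ 155.46 in⁴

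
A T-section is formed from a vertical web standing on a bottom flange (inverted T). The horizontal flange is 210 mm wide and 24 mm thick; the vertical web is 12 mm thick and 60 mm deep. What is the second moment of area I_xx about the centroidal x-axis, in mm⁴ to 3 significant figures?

I_xx ≈ 1.57 × 10⁶ mm⁴

Break the section into simple shapes (no overlaps), measuring from the bottom-left corner of the bounding box.
Flange: 210 × 24, A = 5 040 mm², y = 12 mm, Ī = 241 920 mm⁴.
Web: 12 × 60, A = 720 mm², y = 54 mm, Ī = 216 000 mm⁴.
Centroid: ȳ = ΣA·y / ΣA = 17.25 mm.
Transfer each piece to the centroidal x-axis using Ī + A·d² with d = y − 17.25:
  flange: d = -5.25 mm → contributes +380 835 mm⁴
  web: d = 36.75 mm → contributes +1 188 405 mm⁴
Total I = 1 569 240 mm⁴.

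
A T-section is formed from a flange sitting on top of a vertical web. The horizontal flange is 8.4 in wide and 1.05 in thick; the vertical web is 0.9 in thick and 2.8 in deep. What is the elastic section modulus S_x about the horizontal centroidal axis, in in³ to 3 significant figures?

S_x ≈ 3.35 in³

Split into non-overlapping primitives; take the origin at the lower-left of the bounding box.
Flange: 8.4 × 1.05, A = 8.82 in², y = 3.325 in, Ī = 0.81034 in⁴.
Web: 0.9 × 2.8, A = 2.52 in², y = 1.4 in, Ī = 1.6464 in⁴.
Centroid: ȳ = ΣA·y / ΣA = 2.8972 in.
Transfer each piece to the horizontal centroidal axis using Ī + A·d² with d = y − 2.8972:
  flange: d = 0.42778 in → contributes +2.4243 in⁴
  web: d = -1.4972 in → contributes +7.2954 in⁴
Total I = 9.7198 in⁴.
Extreme fibre distance c = 2.8972 in; S = I/c = 3.3549 in³.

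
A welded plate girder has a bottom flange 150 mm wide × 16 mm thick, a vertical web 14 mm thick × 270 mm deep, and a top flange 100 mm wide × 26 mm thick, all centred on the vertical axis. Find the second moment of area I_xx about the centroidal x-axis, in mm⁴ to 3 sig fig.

Decompose the section into non-overlapping parts with the origin at the bottom-left of its bounding rectangle.
Bottom plate: 150 × 16, A = 2 400 mm², y = 8 mm, Ī = 51 200 mm⁴.
Web plate: 14 × 270, A = 3 780 mm², y = 151 mm, Ī = 22 963 500 mm⁴.
Top plate: 100 × 26, A = 2 600 mm², y = 299 mm, Ī = 146 467 mm⁴.
Centroid: ȳ = ΣA·y / ΣA = 155.74 mm.
Transfer each piece to the centroidal x-axis using Ī + A·d² with d = y − 155.74:
  bottom plate: d = -147.74 mm → contributes +52 434 869 mm⁴
  web plate: d = -4.738 mm → contributes +23 048 357 mm⁴
  top plate: d = 143.26 mm → contributes +53 508 838 mm⁴
Total I = 128 992 064 mm⁴.

I_xx ≈ 1.29 × 10⁸ mm⁴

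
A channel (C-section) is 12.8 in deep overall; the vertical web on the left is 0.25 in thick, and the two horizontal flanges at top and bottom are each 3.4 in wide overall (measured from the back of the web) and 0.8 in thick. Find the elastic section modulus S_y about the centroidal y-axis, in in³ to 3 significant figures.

Decompose the section into non-overlapping parts with the origin at the bottom-left of its bounding rectangle.
Web: 0.25 × 12.8, A = 3.2 in², x = 0.125 in, Ī = 0.016667 in⁴.
Top flange (beyond web): 3.15 × 0.8, A = 2.52 in², x = 1.825 in, Ī = 2.0837 in⁴.
Bottom flange (beyond web): 3.15 × 0.8, A = 2.52 in², x = 1.825 in, Ī = 2.0837 in⁴.
Centroid: x̄ = ΣA·x / ΣA = 1.1648 in.
Transfer each piece to the centroidal y-axis using Ī + A·d² with d = x − 1.1648:
  web: d = -1.0398 in → contributes +3.4765 in⁴
  top flange (beyond web): d = 0.66019 in → contributes +3.1821 in⁴
  bottom flange (beyond web): d = 0.66019 in → contributes +3.1821 in⁴
Total I = 9.8407 in⁴.
Extreme fibre distance c = 2.2352 in; S = I/c = 4.4026 in³.

S_y ≈ 4.40 in³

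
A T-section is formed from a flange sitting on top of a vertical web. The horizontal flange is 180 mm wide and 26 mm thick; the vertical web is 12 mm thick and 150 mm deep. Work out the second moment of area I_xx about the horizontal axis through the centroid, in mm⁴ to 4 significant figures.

Break the section into simple shapes (no overlaps), measuring from the bottom-left corner of the bounding box.
Flange: 180 × 26, A = 4 680 mm², y = 163 mm, Ī = 263 640 mm⁴.
Web: 12 × 150, A = 1 800 mm², y = 75 mm, Ī = 3 375 000 mm⁴.
Centroid: ȳ = ΣA·y / ΣA = 138.556 mm.
Transfer each piece to the horizontal axis through the centroid using Ī + A·d² with d = y − 138.556:
  flange: d = 24.4444 mm → contributes +3 060 084 mm⁴
  web: d = -63.5556 mm → contributes +10 645 756 mm⁴
Total I = 13 705 840 mm⁴.

I_xx ≈ 1.371 × 10⁷ mm⁴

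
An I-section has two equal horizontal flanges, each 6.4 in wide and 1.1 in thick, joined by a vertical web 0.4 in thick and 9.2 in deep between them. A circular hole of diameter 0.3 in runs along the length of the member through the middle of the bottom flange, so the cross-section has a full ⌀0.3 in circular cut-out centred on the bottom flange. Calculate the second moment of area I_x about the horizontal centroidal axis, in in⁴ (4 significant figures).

I_x ≈ 398.9 in⁴

Decompose the section into non-overlapping parts with the origin at the bottom-left of its bounding rectangle.
Bottom flange: 6.4 × 1.1, A = 7.04 in², y = 0.55 in, Ī = 0.709867 in⁴.
Web: 0.4 × 9.2, A = 3.68 in², y = 5.7 in, Ī = 25.9563 in⁴.
Top flange: 6.4 × 1.1, A = 7.04 in², y = 10.85 in, Ī = 0.709867 in⁴.
Hole (subtracted): ⌀0.3, A = 0.0706858 in², y = 0.55 in, Ī = 0.000397608 in⁴.
Centroid: ȳ = ΣA·y / ΣA = 5.72058 in.
Transfer each piece to the horizontal centroidal axis using Ī + A·d² with d = y − 5.72058:
  bottom flange: d = -5.17058 in → contributes +188.923 in⁴
  web: d = -0.0205792 in → contributes +25.9578 in⁴
  top flange: d = 5.12942 in → contributes +185.939 in⁴
  hole: d = -5.17058 in → contributes −1.89018 in⁴
Total I = 398.93 in⁴.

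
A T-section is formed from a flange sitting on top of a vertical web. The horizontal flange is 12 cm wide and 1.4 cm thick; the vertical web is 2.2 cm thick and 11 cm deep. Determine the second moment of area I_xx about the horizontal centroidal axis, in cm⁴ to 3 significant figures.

Treat the section as a set of non-overlapping primitives; coordinates are from the bounding-box lower-left.
Flange: 12 × 1.4, A = 16.8 cm², y = 11.7 cm, Ī = 2.744 cm⁴.
Web: 2.2 × 11, A = 24.2 cm², y = 5.5 cm, Ī = 244.02 cm⁴.
Centroid: ȳ = ΣA·y / ΣA = 8.0405 cm.
Transfer each piece to the horizontal centroidal axis using Ī + A·d² with d = y − 8.0405:
  flange: d = 3.6595 cm → contributes +227.73 cm⁴
  web: d = -2.5405 cm → contributes +400.21 cm⁴
Total I = 627.94 cm⁴.

I_xx ≈ 628 cm⁴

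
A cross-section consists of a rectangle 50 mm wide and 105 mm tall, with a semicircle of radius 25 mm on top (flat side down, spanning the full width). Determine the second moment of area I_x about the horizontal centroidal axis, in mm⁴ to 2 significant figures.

I_x ≈ 8.2 × 10⁶ mm⁴

Split into non-overlapping primitives; take the origin at the lower-left of the bounding box.
Rectangular body: 50 × 105, A = 5 250 mm², y = 52.5 mm, Ī = 4 823 438 mm⁴.
Semicircular cap: semicircle r = 25, A = 981.7 mm², y = 115.6 mm, Ī = 42 874 mm⁴.
Centroid: ȳ = ΣA·y / ΣA = 62.44 mm.
Transfer each piece to the horizontal centroidal axis using Ī + A·d² with d = y − 62.44:
  rectangular body: d = -9.942 mm → contributes +5 342 405 mm⁴
  semicircular cap: d = 53.17 mm → contributes +2 818 108 mm⁴
Total I = 8 160 513 mm⁴.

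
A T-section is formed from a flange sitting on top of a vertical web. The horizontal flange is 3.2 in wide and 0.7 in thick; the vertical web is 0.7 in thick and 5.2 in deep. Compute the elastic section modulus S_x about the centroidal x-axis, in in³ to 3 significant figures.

S_x ≈ 5.47 in³

Treat the section as a set of non-overlapping primitives; coordinates are from the bounding-box lower-left.
Flange: 3.2 × 0.7, A = 2.24 in², y = 5.55 in, Ī = 0.091467 in⁴.
Web: 0.7 × 5.2, A = 3.64 in², y = 2.6 in, Ī = 8.2021 in⁴.
Centroid: ȳ = ΣA·y / ΣA = 3.7238 in.
Transfer each piece to the centroidal x-axis using Ī + A·d² with d = y − 3.7238:
  flange: d = 1.8262 in → contributes +7.5618 in⁴
  web: d = -1.1238 in → contributes +12.799 in⁴
Total I = 20.361 in⁴.
Extreme fibre distance c = 3.7238 in; S = I/c = 5.4678 in³.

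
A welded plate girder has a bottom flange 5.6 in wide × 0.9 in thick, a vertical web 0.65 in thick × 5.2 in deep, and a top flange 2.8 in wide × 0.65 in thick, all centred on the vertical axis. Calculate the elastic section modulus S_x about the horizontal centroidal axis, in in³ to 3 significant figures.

S_x ≈ 14.3 in³

Treat the section as a set of non-overlapping primitives; coordinates are from the bounding-box lower-left.
Bottom plate: 5.6 × 0.9, A = 5.04 in², y = 0.45 in, Ī = 0.3402 in⁴.
Web plate: 0.65 × 5.2, A = 3.38 in², y = 3.5 in, Ī = 7.6163 in⁴.
Top plate: 2.8 × 0.65, A = 1.82 in², y = 6.425 in, Ī = 0.064079 in⁴.
Centroid: ȳ = ΣA·y / ΣA = 2.5187 in.
Transfer each piece to the horizontal centroidal axis using Ī + A·d² with d = y − 2.5187:
  bottom plate: d = -2.0687 in → contributes +21.909 in⁴
  web plate: d = 0.9813 in → contributes +10.871 in⁴
  top plate: d = 3.9063 in → contributes +27.836 in⁴
Total I = 60.616 in⁴.
Extreme fibre distance c = 4.2313 in; S = I/c = 14.326 in³.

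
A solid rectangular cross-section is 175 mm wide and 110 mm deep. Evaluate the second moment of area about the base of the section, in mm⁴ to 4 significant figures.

The section: 175 × 110, A = 19 250 mm², y = 55 mm, Ī = 19 410 417 mm⁴.
Transfer it to the base of the section using Ī + A·d² with d = y − 0:
  the section: d = 55 mm → contributes +77 641 667 mm⁴
Total I = 77 641 667 mm⁴.

I_base ≈ 7.764 × 10⁷ mm⁴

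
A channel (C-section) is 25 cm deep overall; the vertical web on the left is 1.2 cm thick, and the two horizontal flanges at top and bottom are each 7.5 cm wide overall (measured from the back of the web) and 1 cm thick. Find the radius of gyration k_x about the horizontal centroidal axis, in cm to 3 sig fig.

Decompose the section into non-overlapping parts with the origin at the bottom-left of its bounding rectangle.
Web: 1.2 × 25, A = 30 cm², y = 12.5 cm, Ī = 1562.5 cm⁴.
Top flange (beyond web): 6.3 × 1, A = 6.3 cm², y = 24.5 cm, Ī = 0.525 cm⁴.
Bottom flange (beyond web): 6.3 × 1, A = 6.3 cm², y = 0.5 cm, Ī = 0.525 cm⁴.
By symmetry the centroid is at mid-height, ȳ = 12.5 cm.
Transfer each piece to the horizontal centroidal axis using Ī + A·d² with d = y − 12.5:
  web: d = 0 cm → contributes +1562.5 cm⁴
  top flange (beyond web): d = 12 cm → contributes +907.73 cm⁴
  bottom flange (beyond web): d = -12 cm → contributes +907.73 cm⁴
Total I = 3 378 cm⁴.
Radius of gyration: k = √(I/A) = √(3 378 / 42.6) = 8.9048 cm.

k_x ≈ 8.90 cm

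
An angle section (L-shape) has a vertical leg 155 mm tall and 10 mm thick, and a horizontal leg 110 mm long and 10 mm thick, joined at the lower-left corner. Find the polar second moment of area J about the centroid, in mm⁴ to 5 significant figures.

Split into non-overlapping primitives; take the origin at the lower-left of the bounding box.
Vertical leg: 10 × 155, A = 1 550 mm², y = 77.5 mm, Ī = 3 103 229 mm⁴.
Horizontal leg (remainder): 100 × 10, A = 1 000 mm², y = 5 mm, Ī = 8333.333 mm⁴.
Centroid: ȳ = ΣA·y / ΣA = 49.06863 mm.
Transfer each piece to the centroidal x-axis using Ī + A·d² with d = y − 49.06863:
  vertical leg: d = 28.43137 mm → contributes +4 356 161 mm⁴
  horizontal leg (remainder): d = -44.06863 mm → contributes +1 950 377 mm⁴
Total I = 6 306 538 mm⁴.
For the y-axis: x̄ = 26.56863 mm.
Repeating about the centroidal y-axis gives I_y = 2 684 975 mm⁴.
Polar second moment: J = I_x + I_y = 8 991 513 mm⁴.

J ≈ 8.9915 × 10⁶ mm⁴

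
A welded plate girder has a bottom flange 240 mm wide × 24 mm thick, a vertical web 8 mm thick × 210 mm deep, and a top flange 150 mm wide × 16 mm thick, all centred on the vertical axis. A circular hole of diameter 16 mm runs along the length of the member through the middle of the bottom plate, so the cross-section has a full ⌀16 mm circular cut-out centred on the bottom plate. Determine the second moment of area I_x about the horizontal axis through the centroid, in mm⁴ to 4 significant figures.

Split into non-overlapping primitives; take the origin at the lower-left of the bounding box.
Bottom plate: 240 × 24, A = 5 760 mm², y = 12 mm, Ī = 276 480 mm⁴.
Web plate: 8 × 210, A = 1 680 mm², y = 129 mm, Ī = 6 174 000 mm⁴.
Top plate: 150 × 16, A = 2 400 mm², y = 242 mm, Ī = 51 200 mm⁴.
Hole (subtracted): ⌀16, A = 201.062 mm², y = 12 mm, Ī = 3216.99 mm⁴.
Centroid: ȳ = ΣA·y / ΣA = 89.66 mm.
Transfer each piece to the horizontal axis through the centroid using Ī + A·d² with d = y − 89.66:
  bottom plate: d = -77.66 mm → contributes +35 015 482 mm⁴
  web plate: d = 39.34 mm → contributes +8 774 027 mm⁴
  top plate: d = 152.34 mm → contributes +55 749 136 mm⁴
  hole: d = -77.66 mm → contributes −1 215 837 mm⁴
Total I = 98 322 808 mm⁴.

I_x ≈ 9.832 × 10⁷ mm⁴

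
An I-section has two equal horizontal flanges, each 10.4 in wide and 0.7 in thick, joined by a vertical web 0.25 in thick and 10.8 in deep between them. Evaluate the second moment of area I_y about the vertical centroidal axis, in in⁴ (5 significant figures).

Break the section into simple shapes (no overlaps), measuring from the bottom-left corner of the bounding box.
Bottom flange: 10.4 × 0.7, A = 7.28 in², x = 5.2 in, Ī = 65.61707 in⁴.
Web: 0.25 × 10.8, A = 2.7 in², x = 5.2 in, Ī = 0.0140625 in⁴.
Top flange: 10.4 × 0.7, A = 7.28 in², x = 5.2 in, Ī = 65.61707 in⁴.
By symmetry the centroid is at mid-width, x̄ = 5.2 in.
All pieces are centred on the vertical centroidal axis, so I = ΣĪ = 131.2482 in⁴.

I_y ≈ 131.25 in⁴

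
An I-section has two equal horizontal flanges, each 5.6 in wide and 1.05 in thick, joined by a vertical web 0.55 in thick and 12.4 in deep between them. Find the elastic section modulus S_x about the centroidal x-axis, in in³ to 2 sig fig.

Treat the section as a set of non-overlapping primitives; coordinates are from the bounding-box lower-left.
Bottom flange: 5.6 × 1.05, A = 5.88 in², y = 0.525 in, Ī = 0.5402 in⁴.
Web: 0.55 × 12.4, A = 6.82 in², y = 7.25 in, Ī = 87.39 in⁴.
Top flange: 5.6 × 1.05, A = 5.88 in², y = 13.98 in, Ī = 0.5402 in⁴.
By symmetry the centroid is at mid-height, ȳ = 7.25 in.
Transfer each piece to the centroidal x-axis using Ī + A·d² with d = y − 7.25:
  bottom flange: d = -6.725 in → contributes +266.5 in⁴
  web: d = 0 in → contributes +87.39 in⁴
  top flange: d = 6.725 in → contributes +266.5 in⁴
Total I = 620.3 in⁴.
Extreme fibre distance c = 7.25 in; S = I/c = 85.56 in³.

S_x ≈ 86 in³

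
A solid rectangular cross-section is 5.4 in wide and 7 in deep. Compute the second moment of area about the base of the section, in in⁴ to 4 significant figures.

I_base ≈ 617.4 in⁴

The section: 5.4 × 7, A = 37.8 in², y = 3.5 in, Ī = 154.35 in⁴.
Transfer it to a horizontal axis along the bottom face using Ī + A·d² with d = y − 0:
  the section: d = 3.5 in → contributes +617.4 in⁴
Total I = 617.4 in⁴.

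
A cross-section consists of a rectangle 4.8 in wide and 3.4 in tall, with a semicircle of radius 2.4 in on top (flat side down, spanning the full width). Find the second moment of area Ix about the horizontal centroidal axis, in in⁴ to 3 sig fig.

Ix ≈ 62.4 in⁴

Treat the section as a set of non-overlapping primitives; coordinates are from the bounding-box lower-left.
Rectangular body: 4.8 × 3.4, A = 16.32 in², y = 1.7 in, Ī = 15.722 in⁴.
Semicircular cap: semicircle r = 2.4, A = 9.0478 in², y = 4.4186 in, Ī = 3.6415 in⁴.
Centroid: ȳ = ΣA·y / ΣA = 2.6696 in.
Transfer each piece to the horizontal centroidal axis using Ī + A·d² with d = y − 2.6696:
  rectangular body: d = -0.96962 in → contributes +31.065 in⁴
  semicircular cap: d = 1.749 in → contributes +31.318 in⁴
Total I = 62.383 in⁴.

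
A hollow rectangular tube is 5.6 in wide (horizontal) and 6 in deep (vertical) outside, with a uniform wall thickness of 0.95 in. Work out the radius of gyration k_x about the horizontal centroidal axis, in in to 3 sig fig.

Decompose the section into non-overlapping parts with the origin at the bottom-left of its bounding rectangle.
Outer rectangle: 5.6 × 6, A = 33.6 in², y = 3 in, Ī = 100.8 in⁴.
Inner void (subtracted): 3.7 × 4.1, A = 15.17 in², y = 3 in, Ī = 21.251 in⁴.
By symmetry the centroid is at mid-height, ȳ = 3 in.
All pieces are centred on the horizontal centroidal axis, so I = ΣĪ (holes subtracted) = 79.549 in⁴.
Radius of gyration: k = √(I/A) = √(79.549 / 18.43) = 2.0776 in.

k_x ≈ 2.08 in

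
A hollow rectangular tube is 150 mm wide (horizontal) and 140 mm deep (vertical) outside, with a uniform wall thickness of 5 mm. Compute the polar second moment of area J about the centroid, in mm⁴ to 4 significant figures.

Break the section into simple shapes (no overlaps), measuring from the bottom-left corner of the bounding box.
Outer rectangle: 150 × 140, A = 21 000 mm², y = 70 mm, Ī = 34 300 000 mm⁴.
Inner void (subtracted): 140 × 130, A = 18 200 mm², y = 70 mm, Ī = 25 631 667 mm⁴.
By symmetry the centroid is at mid-height, ȳ = 70 mm.
All pieces are centred on the centroidal x-axis, so I = ΣĪ (holes subtracted) = 8 668 333 mm⁴.
Repeating about the centroidal y-axis gives I_y = 9 648 333 mm⁴.
Polar second moment: J = I_x + I_y = 18 316 667 mm⁴.

J ≈ 1.832 × 10⁷ mm⁴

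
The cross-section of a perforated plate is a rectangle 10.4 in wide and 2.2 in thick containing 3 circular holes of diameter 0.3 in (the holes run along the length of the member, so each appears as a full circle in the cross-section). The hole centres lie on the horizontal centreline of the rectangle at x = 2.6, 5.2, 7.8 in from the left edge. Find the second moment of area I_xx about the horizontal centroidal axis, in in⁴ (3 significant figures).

I_xx ≈ 9.23 in⁴

Split into non-overlapping primitives; take the origin at the lower-left of the bounding box.
Plate: 10.4 × 2.2, A = 22.88 in², y = 1.1 in, Ī = 9.2283 in⁴.
Hole 1 (subtracted): ⌀0.3, A = 0.070686 in², y = 1.1 in, Ī = 0.00039761 in⁴.
Hole 2 (subtracted): ⌀0.3, A = 0.070686 in², y = 1.1 in, Ī = 0.00039761 in⁴.
Hole 3 (subtracted): ⌀0.3, A = 0.070686 in², y = 1.1 in, Ī = 0.00039761 in⁴.
By symmetry the centroid is at mid-height, ȳ = 1.1 in.
All pieces are centred on the horizontal centroidal axis, so I = ΣĪ (holes subtracted) = 9.2271 in⁴.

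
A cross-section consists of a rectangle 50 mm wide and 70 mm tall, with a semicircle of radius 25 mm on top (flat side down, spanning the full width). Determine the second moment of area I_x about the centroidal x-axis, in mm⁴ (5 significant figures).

I_x ≈ 3.0670 × 10⁶ mm⁴

Break the section into simple shapes (no overlaps), measuring from the bottom-left corner of the bounding box.
Rectangular body: 50 × 70, A = 3 500 mm², y = 35 mm, Ī = 1 429 167 mm⁴.
Semicircular cap: semicircle r = 25, A = 981.7477 mm², y = 80.61033 mm, Ī = 42873.81 mm⁴.
Centroid: ȳ = ΣA·y / ΣA = 44.99116 mm.
Transfer each piece to the centroidal x-axis using Ī + A·d² with d = y − 44.99116:
  rectangular body: d = -9.991155 mm → contributes +1 778 548 mm⁴
  semicircular cap: d = 35.61917 mm → contributes +1 288 442 mm⁴
Total I = 3 066 990 mm⁴.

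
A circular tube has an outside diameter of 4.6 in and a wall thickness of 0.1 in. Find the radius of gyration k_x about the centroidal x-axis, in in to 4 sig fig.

Break the section into simple shapes (no overlaps), measuring from the bottom-left corner of the bounding box.
Outer circle: ⌀4.6, A = 16.619 in², y = 2.3 in, Ī = 21.9787 in⁴.
Bore (subtracted): ⌀4.4, A = 15.2053 in², y = 2.3 in, Ī = 18.3984 in⁴.
By symmetry the centroid is at mid-height, ȳ = 2.3 in.
All pieces are centred on the centroidal x-axis, so I = ΣĪ (holes subtracted) = 3.58024 in⁴.
Radius of gyration: k = √(I/A) = √(3.58024 / 1.41372) = 1.59138 in.

k_x ≈ 1.591 in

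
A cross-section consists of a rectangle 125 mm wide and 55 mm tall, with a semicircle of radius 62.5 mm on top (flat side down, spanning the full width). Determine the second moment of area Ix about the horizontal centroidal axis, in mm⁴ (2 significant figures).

Break the section into simple shapes (no overlaps), measuring from the bottom-left corner of the bounding box.
Rectangular body: 125 × 55, A = 6 875 mm², y = 27.5 mm, Ī = 1 733 073 mm⁴.
Semicircular cap: semicircle r = 62.5, A = 6 136 mm², y = 81.53 mm, Ī = 1 674 758 mm⁴.
Centroid: ȳ = ΣA·y / ΣA = 52.98 mm.
Transfer each piece to the horizontal centroidal axis using Ī + A·d² with d = y − 52.98:
  rectangular body: d = -25.48 mm → contributes +6 195 993 mm⁴
  semicircular cap: d = 28.55 mm → contributes +6 675 241 mm⁴
Total I = 12 871 233 mm⁴.

Ix ≈ 1.3 × 10⁷ mm⁴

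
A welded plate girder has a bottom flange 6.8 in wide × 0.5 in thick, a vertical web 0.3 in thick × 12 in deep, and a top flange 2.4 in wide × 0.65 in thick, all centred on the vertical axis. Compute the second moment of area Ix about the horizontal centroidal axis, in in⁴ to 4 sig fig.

Ix ≈ 223.4 in⁴

Decompose the section into non-overlapping parts with the origin at the bottom-left of its bounding rectangle.
Bottom plate: 6.8 × 0.5, A = 3.4 in², y = 0.25 in, Ī = 0.0708333 in⁴.
Web plate: 0.3 × 12, A = 3.6 in², y = 6.5 in, Ī = 43.2 in⁴.
Top plate: 2.4 × 0.65, A = 1.56 in², y = 12.825 in, Ī = 0.054925 in⁴.
Centroid: ȳ = ΣA·y / ΣA = 5.17021 in.
Transfer each piece to the horizontal centroidal axis using Ī + A·d² with d = y − 5.17021:
  bottom plate: d = -4.92021 in → contributes +82.3796 in⁴
  web plate: d = 1.32979 in → contributes +49.566 in⁴
  top plate: d = 7.65479 in → contributes +91.4644 in⁴
Total I = 223.41 in⁴.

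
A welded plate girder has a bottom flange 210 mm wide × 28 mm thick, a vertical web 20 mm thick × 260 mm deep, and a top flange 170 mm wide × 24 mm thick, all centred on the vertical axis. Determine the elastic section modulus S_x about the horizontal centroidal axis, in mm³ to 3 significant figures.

Split into non-overlapping primitives; take the origin at the lower-left of the bounding box.
Bottom plate: 210 × 28, A = 5 880 mm², y = 14 mm, Ī = 384 160 mm⁴.
Web plate: 20 × 260, A = 5 200 mm², y = 158 mm, Ī = 29 293 333 mm⁴.
Top plate: 170 × 24, A = 4 080 mm², y = 300 mm, Ī = 195 840 mm⁴.
Centroid: ȳ = ΣA·y / ΣA = 140.36 mm.
Transfer each piece to the horizontal centroidal axis using Ī + A·d² with d = y − 140.36:
  bottom plate: d = -126.36 mm → contributes +94 275 352 mm⁴
  web plate: d = 17.636 mm → contributes +30 910 660 mm⁴
  top plate: d = 159.64 mm → contributes +104 168 991 mm⁴
Total I = 229 355 003 mm⁴.
Extreme fibre distance c = 171.64 mm; S = I/c = 1 336 288 mm³.

S_x ≈ 1.34 × 10⁶ mm³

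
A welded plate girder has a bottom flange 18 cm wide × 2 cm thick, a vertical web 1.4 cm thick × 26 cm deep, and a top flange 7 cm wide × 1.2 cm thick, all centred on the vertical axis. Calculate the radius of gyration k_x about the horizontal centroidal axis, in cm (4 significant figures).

Decompose the section into non-overlapping parts with the origin at the bottom-left of its bounding rectangle.
Bottom plate: 18 × 2, A = 36 cm², y = 1 cm, Ī = 12 cm⁴.
Web plate: 1.4 × 26, A = 36.4 cm², y = 15 cm, Ī = 2050.53 cm⁴.
Top plate: 7 × 1.2, A = 8.4 cm², y = 28.6 cm, Ī = 1.008 cm⁴.
Centroid: ȳ = ΣA·y / ΣA = 10.1762 cm.
Transfer each piece to the horizontal centroidal axis using Ī + A·d² with d = y − 10.1762:
  bottom plate: d = -9.17624 cm → contributes +3043.32 cm⁴
  web plate: d = 4.82376 cm → contributes +2897.51 cm⁴
  top plate: d = 18.4238 cm → contributes +2852.26 cm⁴
Total I = 8793.1 cm⁴.
Radius of gyration: k = √(I/A) = √(8793.1 / 80.8) = 10.4319 cm.

k_x ≈ 10.43 cm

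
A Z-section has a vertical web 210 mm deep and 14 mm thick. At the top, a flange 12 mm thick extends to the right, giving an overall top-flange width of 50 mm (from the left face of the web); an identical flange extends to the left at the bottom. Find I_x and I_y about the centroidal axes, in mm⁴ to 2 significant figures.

Split into non-overlapping primitives; take the origin at the lower-left of the bounding box.
Web: 14 × 210, A = 2 940 mm², y = 105 mm, Ī = 10 804 500 mm⁴.
Top flange (beyond web): 36 × 12, A = 432 mm², y = 204 mm, Ī = 5 184 mm⁴.
Bottom flange (beyond web): 36 × 12, A = 432 mm², y = 6 mm, Ī = 5 184 mm⁴.
Centroid: ȳ = ΣA·y / ΣA = 105 mm.
Transfer each piece to the centroidal x-axis using Ī + A·d² with d = y − 105:
  web: d = 0 mm → contributes +10 804 500 mm⁴
  top flange (beyond web): d = 99 mm → contributes +4 239 216 mm⁴
  bottom flange (beyond web): d = -99 mm → contributes +4 239 216 mm⁴
Total I = 19 282 932 mm⁴.
For the y-axis: x̄ = 43 mm.
Repeating about the centroidal y-axis gives I_y = 681 332 mm⁴.

I_x ≈ 1.9 × 10⁷ mm⁴, I_y ≈ 6.8 × 10⁵ mm⁴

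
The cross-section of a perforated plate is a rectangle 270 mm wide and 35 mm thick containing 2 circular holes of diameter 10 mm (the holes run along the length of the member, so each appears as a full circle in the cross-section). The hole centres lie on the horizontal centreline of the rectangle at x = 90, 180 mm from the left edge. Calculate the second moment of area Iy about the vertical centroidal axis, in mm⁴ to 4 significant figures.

Iy ≈ 5.709 × 10⁷ mm⁴

Treat the section as a set of non-overlapping primitives; coordinates are from the bounding-box lower-left.
Plate: 270 × 35, A = 9 450 mm², x = 135 mm, Ī = 57 408 750 mm⁴.
Hole 1 (subtracted): ⌀10, A = 78.5398 mm², x = 90 mm, Ī = 490.874 mm⁴.
Hole 2 (subtracted): ⌀10, A = 78.5398 mm², x = 180 mm, Ī = 490.874 mm⁴.
By symmetry the centroid is at mid-width, x̄ = 135 mm.
Transfer each piece to the vertical centroidal axis using Ī + A·d² with d = x − 135:
  plate: d = 0 mm → contributes +57 408 750 mm⁴
  hole 1: d = -45 mm → contributes −159 534 mm⁴
  hole 2: d = 45 mm → contributes −159 534 mm⁴
Total I = 57 089 682 mm⁴.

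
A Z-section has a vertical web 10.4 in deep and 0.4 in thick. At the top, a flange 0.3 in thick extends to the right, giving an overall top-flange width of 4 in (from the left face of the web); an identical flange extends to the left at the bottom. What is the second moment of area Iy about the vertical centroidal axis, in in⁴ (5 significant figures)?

Iy ≈ 11.028 in⁴

Break the section into simple shapes (no overlaps), measuring from the bottom-left corner of the bounding box.
Web: 0.4 × 10.4, A = 4.16 in², x = 3.8 in, Ī = 0.05546667 in⁴.
Top flange (beyond web): 3.6 × 0.3, A = 1.08 in², x = 5.8 in, Ī = 1.1664 in⁴.
Bottom flange (beyond web): 3.6 × 0.3, A = 1.08 in², x = 1.8 in, Ī = 1.1664 in⁴.
Centroid: x̄ = ΣA·x / ΣA = 3.8 in.
Transfer each piece to the vertical centroidal axis using Ī + A·d² with d = x − 3.8:
  web: d = 0 in → contributes +0.05546667 in⁴
  top flange (beyond web): d = 2 in → contributes +5.4864 in⁴
  bottom flange (beyond web): d = -2 in → contributes +5.4864 in⁴
Total I = 11.02827 in⁴.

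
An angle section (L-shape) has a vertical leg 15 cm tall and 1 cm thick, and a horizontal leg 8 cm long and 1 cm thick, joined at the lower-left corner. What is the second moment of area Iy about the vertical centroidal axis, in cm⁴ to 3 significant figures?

Iy ≈ 106 cm⁴

Decompose the section into non-overlapping parts with the origin at the bottom-left of its bounding rectangle.
Vertical leg: 1 × 15, A = 15 cm², x = 0.5 cm, Ī = 1.25 cm⁴.
Horizontal leg (remainder): 7 × 1, A = 7 cm², x = 4.5 cm, Ī = 28.583 cm⁴.
Centroid: x̄ = ΣA·x / ΣA = 1.7727 cm.
Transfer each piece to the vertical centroidal axis using Ī + A·d² with d = x − 1.7727:
  vertical leg: d = -1.2727 cm → contributes +25.548 cm⁴
  horizontal leg (remainder): d = 2.7273 cm → contributes +80.649 cm⁴
Total I = 106.2 cm⁴.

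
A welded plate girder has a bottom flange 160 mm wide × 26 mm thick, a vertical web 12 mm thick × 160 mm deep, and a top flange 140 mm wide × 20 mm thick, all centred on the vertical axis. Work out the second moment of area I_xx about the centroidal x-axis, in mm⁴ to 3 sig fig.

Split into non-overlapping primitives; take the origin at the lower-left of the bounding box.
Bottom plate: 160 × 26, A = 4 160 mm², y = 13 mm, Ī = 234 347 mm⁴.
Web plate: 12 × 160, A = 1 920 mm², y = 106 mm, Ī = 4 096 000 mm⁴.
Top plate: 140 × 20, A = 2 800 mm², y = 196 mm, Ī = 93 333 mm⁴.
Centroid: ȳ = ΣA·y / ΣA = 90.811 mm.
Transfer each piece to the centroidal x-axis using Ī + A·d² with d = y − 90.811:
  bottom plate: d = -77.811 mm → contributes +25 421 159 mm⁴
  web plate: d = 15.189 mm → contributes +4 538 966 mm⁴
  top plate: d = 105.19 mm → contributes +31 074 677 mm⁴
Total I = 61 034 802 mm⁴.

I_xx ≈ 6.10 × 10⁷ mm⁴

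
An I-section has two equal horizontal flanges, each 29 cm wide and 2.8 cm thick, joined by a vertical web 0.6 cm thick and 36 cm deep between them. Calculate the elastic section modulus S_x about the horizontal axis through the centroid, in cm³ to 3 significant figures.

Break the section into simple shapes (no overlaps), measuring from the bottom-left corner of the bounding box.
Bottom flange: 29 × 2.8, A = 81.2 cm², y = 1.4 cm, Ī = 53.051 cm⁴.
Web: 0.6 × 36, A = 21.6 cm², y = 20.8 cm, Ī = 2332.8 cm⁴.
Top flange: 29 × 2.8, A = 81.2 cm², y = 40.2 cm, Ī = 53.051 cm⁴.
By symmetry the centroid is at mid-height, ȳ = 20.8 cm.
Transfer each piece to the horizontal axis through the centroid using Ī + A·d² with d = y − 20.8:
  bottom flange: d = -19.4 cm → contributes +30 613 cm⁴
  web: d = 0 cm → contributes +2332.8 cm⁴
  top flange: d = 19.4 cm → contributes +30 613 cm⁴
Total I = 63 560 cm⁴.
Extreme fibre distance c = 20.8 cm; S = I/c = 3055.8 cm³.

S_x ≈ 3060 cm³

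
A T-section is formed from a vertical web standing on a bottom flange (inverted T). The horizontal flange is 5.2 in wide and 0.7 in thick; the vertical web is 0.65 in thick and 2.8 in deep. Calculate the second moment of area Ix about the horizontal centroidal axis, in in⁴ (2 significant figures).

Ix ≈ 5.1 in⁴

Treat the section as a set of non-overlapping primitives; coordinates are from the bounding-box lower-left.
Flange: 5.2 × 0.7, A = 3.64 in², y = 0.35 in, Ī = 0.1486 in⁴.
Web: 0.65 × 2.8, A = 1.82 in², y = 2.1 in, Ī = 1.189 in⁴.
Centroid: ȳ = ΣA·y / ΣA = 0.9333 in.
Transfer each piece to the horizontal centroidal axis using Ī + A·d² with d = y − 0.9333:
  flange: d = -0.5833 in → contributes +1.387 in⁴
  web: d = 1.167 in → contributes +3.666 in⁴
Total I = 5.054 in⁴.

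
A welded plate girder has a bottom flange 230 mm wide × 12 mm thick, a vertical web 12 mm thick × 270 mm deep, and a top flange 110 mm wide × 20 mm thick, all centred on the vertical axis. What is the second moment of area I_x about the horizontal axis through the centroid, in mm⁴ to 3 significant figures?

I_x ≈ 1.20 × 10⁸ mm⁴

Split into non-overlapping primitives; take the origin at the lower-left of the bounding box.
Bottom plate: 230 × 12, A = 2 760 mm², y = 6 mm, Ī = 33 120 mm⁴.
Web plate: 12 × 270, A = 3 240 mm², y = 147 mm, Ī = 19 683 000 mm⁴.
Top plate: 110 × 20, A = 2 200 mm², y = 292 mm, Ī = 73 333 mm⁴.
Centroid: ȳ = ΣA·y / ΣA = 138.44 mm.
Transfer each piece to the horizontal axis through the centroid using Ī + A·d² with d = y − 138.44:
  bottom plate: d = -132.44 mm → contributes +48 447 349 mm⁴
  web plate: d = 8.5561 mm → contributes +19 920 190 mm⁴
  top plate: d = 153.56 mm → contributes +51 948 179 mm⁴
Total I = 120 315 718 mm⁴.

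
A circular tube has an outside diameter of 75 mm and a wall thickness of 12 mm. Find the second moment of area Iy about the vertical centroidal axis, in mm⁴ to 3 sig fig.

Decompose the section into non-overlapping parts with the origin at the bottom-left of its bounding rectangle.
Outer circle: ⌀75, A = 4417.9 mm², x = 37.5 mm, Ī = 1 553 156 mm⁴.
Bore (subtracted): ⌀51, A = 2042.8 mm², x = 37.5 mm, Ī = 332 086 mm⁴.
By symmetry the centroid is at mid-width, x̄ = 37.5 mm.
All pieces are centred on the vertical centroidal axis, so I = ΣĪ (holes subtracted) = 1 221 070 mm⁴.

Iy ≈ 1.22 × 10⁶ mm⁴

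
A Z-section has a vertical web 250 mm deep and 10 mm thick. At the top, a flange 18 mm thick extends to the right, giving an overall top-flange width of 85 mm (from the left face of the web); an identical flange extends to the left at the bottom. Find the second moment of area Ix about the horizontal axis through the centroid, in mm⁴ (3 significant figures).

Ix ≈ 4.94 × 10⁷ mm⁴

Split into non-overlapping primitives; take the origin at the lower-left of the bounding box.
Web: 10 × 250, A = 2 500 mm², y = 125 mm, Ī = 13 020 833 mm⁴.
Top flange (beyond web): 75 × 18, A = 1 350 mm², y = 241 mm, Ī = 36 450 mm⁴.
Bottom flange (beyond web): 75 × 18, A = 1 350 mm², y = 9 mm, Ī = 36 450 mm⁴.
Centroid: ȳ = ΣA·y / ΣA = 125 mm.
Transfer each piece to the horizontal axis through the centroid using Ī + A·d² with d = y − 125:
  web: d = 0 mm → contributes +13 020 833 mm⁴
  top flange (beyond web): d = 116 mm → contributes +18 202 050 mm⁴
  bottom flange (beyond web): d = -116 mm → contributes +18 202 050 mm⁴
Total I = 49 424 933 mm⁴.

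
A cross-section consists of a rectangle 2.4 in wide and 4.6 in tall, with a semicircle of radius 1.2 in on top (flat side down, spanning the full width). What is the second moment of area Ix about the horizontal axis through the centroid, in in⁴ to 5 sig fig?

Decompose the section into non-overlapping parts with the origin at the bottom-left of its bounding rectangle.
Rectangular body: 2.4 × 4.6, A = 11.04 in², y = 2.3 in, Ī = 19.4672 in⁴.
Semicircular cap: semicircle r = 1.2, A = 2.261947 in², y = 5.109296 in, Ī = 0.227592 in⁴.
Centroid: ȳ = ΣA·y / ΣA = 2.77771 in.
Transfer each piece to the horizontal axis through the centroid using Ī + A·d² with d = y − 2.77771:
  rectangular body: d = -0.4777103 in → contributes +21.98661 in⁴
  semicircular cap: d = 2.331585 in → contributes +12.52419 in⁴
Total I = 34.5108 in⁴.

Ix ≈ 34.511 in⁴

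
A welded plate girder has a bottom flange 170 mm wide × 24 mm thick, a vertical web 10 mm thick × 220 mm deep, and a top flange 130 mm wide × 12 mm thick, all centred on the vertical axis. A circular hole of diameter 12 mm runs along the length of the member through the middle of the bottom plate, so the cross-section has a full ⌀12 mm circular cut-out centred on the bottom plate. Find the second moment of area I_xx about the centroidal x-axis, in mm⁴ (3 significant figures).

Decompose the section into non-overlapping parts with the origin at the bottom-left of its bounding rectangle.
Bottom plate: 170 × 24, A = 4 080 mm², y = 12 mm, Ī = 195 840 mm⁴.
Web plate: 10 × 220, A = 2 200 mm², y = 134 mm, Ī = 8 873 333 mm⁴.
Top plate: 130 × 12, A = 1 560 mm², y = 250 mm, Ī = 18 720 mm⁴.
Hole (subtracted): ⌀12, A = 113.1 mm², y = 12 mm, Ī = 1017.9 mm⁴.
Centroid: ȳ = ΣA·y / ΣA = 94.786 mm.
Transfer each piece to the centroidal x-axis using Ī + A·d² with d = y − 94.786:
  bottom plate: d = -82.786 mm → contributes +28 158 265 mm⁴
  web plate: d = 39.214 mm → contributes +12 256 342 mm⁴
  top plate: d = 155.21 mm → contributes +37 601 242 mm⁴
  hole: d = -82.786 mm → contributes −776 134 mm⁴
Total I = 77 239 714 mm⁴.

I_xx ≈ 7.72 × 10⁷ mm⁴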